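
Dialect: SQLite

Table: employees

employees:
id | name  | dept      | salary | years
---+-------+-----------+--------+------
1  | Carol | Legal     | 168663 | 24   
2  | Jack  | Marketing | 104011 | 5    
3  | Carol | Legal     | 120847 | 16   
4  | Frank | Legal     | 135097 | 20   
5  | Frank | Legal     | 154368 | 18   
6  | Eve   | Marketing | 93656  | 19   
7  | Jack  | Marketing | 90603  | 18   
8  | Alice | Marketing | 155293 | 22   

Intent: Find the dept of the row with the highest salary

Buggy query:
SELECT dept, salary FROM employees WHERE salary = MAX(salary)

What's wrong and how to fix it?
Bug: WHERE is evaluated per row; an aggregate over the whole table isn't defined there

Fix: Use a subquery: WHERE salary = (SELECT MAX(salary) FROM employees)

Corrected query:
SELECT dept, salary FROM employees WHERE salary = (SELECT MAX(salary) FROM employees)

Result:
dept  | salary
------+-------
Legal | 168663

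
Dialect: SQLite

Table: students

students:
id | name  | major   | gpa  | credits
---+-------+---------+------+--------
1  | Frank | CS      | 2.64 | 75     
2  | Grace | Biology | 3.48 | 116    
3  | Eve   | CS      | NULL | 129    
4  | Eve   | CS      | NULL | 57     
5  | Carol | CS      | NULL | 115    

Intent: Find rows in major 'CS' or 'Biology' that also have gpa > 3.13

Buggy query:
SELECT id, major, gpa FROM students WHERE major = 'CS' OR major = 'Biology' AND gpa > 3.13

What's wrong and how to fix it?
Bug: AND binds tighter than OR, so this parses as major = 'CS' OR (major = 'Biology' AND gpa > 3.13)

Fix: Group the OR with parentheses (or use IN), then AND the threshold

Corrected query:
SELECT id, major, gpa FROM students WHERE (major = 'CS' OR major = 'Biology') AND gpa > 3.13

Result:
id | major   | gpa 
---+---------+-----
2  | Biology | 3.48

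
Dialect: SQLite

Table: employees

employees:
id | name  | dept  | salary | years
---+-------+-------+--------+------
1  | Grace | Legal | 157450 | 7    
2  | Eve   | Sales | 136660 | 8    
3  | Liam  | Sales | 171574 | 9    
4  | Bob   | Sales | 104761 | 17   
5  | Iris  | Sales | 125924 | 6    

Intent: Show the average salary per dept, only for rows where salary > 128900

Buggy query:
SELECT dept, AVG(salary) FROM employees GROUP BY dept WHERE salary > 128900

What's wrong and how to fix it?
Bug: Row-level WHERE must come before GROUP BY in the clause order

Fix: Place WHERE between FROM and GROUP BY

Corrected query:
SELECT dept, AVG(salary) FROM employees WHERE salary > 128900 GROUP BY dept

Result:
dept  | AVG(salary)
------+------------
Legal | 157450     
Sales | 154117     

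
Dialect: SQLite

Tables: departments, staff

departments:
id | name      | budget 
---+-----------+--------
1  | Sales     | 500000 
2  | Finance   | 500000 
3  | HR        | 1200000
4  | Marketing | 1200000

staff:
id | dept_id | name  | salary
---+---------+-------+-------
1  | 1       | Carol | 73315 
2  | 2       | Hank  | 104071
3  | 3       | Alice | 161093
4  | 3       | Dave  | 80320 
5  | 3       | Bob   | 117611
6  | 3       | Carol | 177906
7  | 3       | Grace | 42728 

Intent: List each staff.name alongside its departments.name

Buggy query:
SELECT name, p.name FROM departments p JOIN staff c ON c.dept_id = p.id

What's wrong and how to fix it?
Bug: 'name' exists in both joined tables, so the database can't tell which one is meant

Fix: Qualify the column with its table alias (c.name)

Corrected query:
SELECT c.name, p.name FROM departments p JOIN staff c ON c.dept_id = p.id

Result:
name  | name   
------+--------
Carol | Sales  
Hank  | Finance
Alice | HR     
Dave  | HR     
Bob   | HR     
Carol | HR     
Grace | HR     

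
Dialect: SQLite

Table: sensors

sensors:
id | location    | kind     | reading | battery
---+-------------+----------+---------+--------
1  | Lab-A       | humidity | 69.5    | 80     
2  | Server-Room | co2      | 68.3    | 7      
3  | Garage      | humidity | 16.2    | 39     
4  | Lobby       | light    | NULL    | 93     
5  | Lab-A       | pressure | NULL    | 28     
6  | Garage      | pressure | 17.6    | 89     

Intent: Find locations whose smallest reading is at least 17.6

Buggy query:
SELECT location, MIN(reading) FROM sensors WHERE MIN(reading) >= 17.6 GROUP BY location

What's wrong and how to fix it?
Bug: MIN() in WHERE is a misuse of aggregate

Fix: Replace WHERE with HAVING after the GROUP BY

Corrected query:
SELECT location, MIN(reading) FROM sensors GROUP BY location HAVING MIN(reading) >= 17.6

Result:
location    | MIN(reading)
------------+-------------
Lab-A       | 69.5        
Server-Room | 68.3        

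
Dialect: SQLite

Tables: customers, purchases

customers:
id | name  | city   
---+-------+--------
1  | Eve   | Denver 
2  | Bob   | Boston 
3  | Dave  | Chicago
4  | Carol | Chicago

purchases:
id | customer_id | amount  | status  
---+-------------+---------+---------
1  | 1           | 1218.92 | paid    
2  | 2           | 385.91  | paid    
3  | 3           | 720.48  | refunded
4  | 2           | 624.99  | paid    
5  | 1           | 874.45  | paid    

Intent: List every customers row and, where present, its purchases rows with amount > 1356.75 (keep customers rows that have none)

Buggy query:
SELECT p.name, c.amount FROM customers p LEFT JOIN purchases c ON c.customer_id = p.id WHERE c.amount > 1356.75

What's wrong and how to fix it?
Bug: A WHERE condition on the right-hand table after LEFT JOIN drops unmatched parents

Fix: Put 'c.amount > 1356.75' in the JOIN's ON clause instead of WHERE

Corrected query:
SELECT p.name, c.amount FROM customers p LEFT JOIN purchases c ON c.customer_id = p.id AND c.amount > 1356.75

Result:
name  | amount
------+-------
Eve   | NULL  
Bob   | NULL  
Dave  | NULL  
Carol | NULL  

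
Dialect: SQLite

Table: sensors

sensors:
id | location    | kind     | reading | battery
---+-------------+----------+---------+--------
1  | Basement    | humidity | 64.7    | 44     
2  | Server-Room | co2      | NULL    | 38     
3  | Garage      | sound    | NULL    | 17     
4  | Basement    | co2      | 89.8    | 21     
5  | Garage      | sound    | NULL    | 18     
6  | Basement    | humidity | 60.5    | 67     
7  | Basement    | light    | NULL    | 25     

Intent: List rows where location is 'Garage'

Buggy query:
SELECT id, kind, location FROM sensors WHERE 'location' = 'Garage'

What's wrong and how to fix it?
Bug: Single quotes denote string literals in SQL; the column name is being compared as a constant string

Fix: Remove the quotes around the column name (or use double quotes for an identifier)

Corrected query:
SELECT id, kind, location FROM sensors WHERE location = 'Garage'

Result:
id | kind  | location
---+-------+---------
3  | sound | Garage  
5  | sound | Garage  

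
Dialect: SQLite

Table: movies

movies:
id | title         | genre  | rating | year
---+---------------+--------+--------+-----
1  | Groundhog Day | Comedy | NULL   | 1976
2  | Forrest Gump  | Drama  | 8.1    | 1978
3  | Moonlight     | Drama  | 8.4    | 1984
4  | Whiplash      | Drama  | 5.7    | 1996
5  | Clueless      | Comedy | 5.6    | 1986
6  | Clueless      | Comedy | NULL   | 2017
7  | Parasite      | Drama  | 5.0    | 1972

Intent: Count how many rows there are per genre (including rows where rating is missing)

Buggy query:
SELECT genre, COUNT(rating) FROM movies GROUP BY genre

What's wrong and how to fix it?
Bug: COUNT(column) counts non-NULL values only; rows with NULL rating aren't counted

Fix: Use COUNT(*) to count all rows regardless of NULL

Corrected query:
SELECT genre, COUNT(*) FROM movies GROUP BY genre

Result:
genre  | COUNT(*)
-------+---------
Comedy | 3       
Drama  | 4       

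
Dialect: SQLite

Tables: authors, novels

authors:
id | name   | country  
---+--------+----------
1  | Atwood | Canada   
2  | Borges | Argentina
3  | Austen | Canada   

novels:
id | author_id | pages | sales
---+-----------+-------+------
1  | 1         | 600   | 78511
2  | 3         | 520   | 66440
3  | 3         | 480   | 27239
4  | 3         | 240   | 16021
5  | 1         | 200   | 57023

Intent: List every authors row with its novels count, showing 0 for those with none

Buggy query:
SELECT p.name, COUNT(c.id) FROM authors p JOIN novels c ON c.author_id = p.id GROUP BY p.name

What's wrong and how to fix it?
Bug: INNER JOIN drops authors rows that have no matching novels rows

Fix: Switch to LEFT JOIN to retain unmatched parent rows

Corrected query:
SELECT p.name, COUNT(c.id) FROM authors p LEFT JOIN novels c ON c.author_id = p.id GROUP BY p.name

Result:
name   | COUNT(c.id)
-------+------------
Atwood | 2          
Austen | 3          
Borges | 0          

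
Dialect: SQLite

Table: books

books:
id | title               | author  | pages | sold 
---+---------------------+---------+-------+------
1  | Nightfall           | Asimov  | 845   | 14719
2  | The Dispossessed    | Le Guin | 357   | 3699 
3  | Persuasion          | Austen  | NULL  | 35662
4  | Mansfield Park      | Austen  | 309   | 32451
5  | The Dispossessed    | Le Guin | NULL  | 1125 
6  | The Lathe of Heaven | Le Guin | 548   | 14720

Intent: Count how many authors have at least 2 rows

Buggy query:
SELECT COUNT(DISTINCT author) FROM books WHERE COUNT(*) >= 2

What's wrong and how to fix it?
Bug: WHERE filters individual rows, not groups, so a group-level COUNT is invalid there

Fix: Group first with HAVING COUNT(*) >= 2, then COUNT the resulting groups

Corrected query:
SELECT COUNT(*) FROM (SELECT author FROM books GROUP BY author HAVING COUNT(*) >= 2)

Result:
COUNT(*)
--------
2       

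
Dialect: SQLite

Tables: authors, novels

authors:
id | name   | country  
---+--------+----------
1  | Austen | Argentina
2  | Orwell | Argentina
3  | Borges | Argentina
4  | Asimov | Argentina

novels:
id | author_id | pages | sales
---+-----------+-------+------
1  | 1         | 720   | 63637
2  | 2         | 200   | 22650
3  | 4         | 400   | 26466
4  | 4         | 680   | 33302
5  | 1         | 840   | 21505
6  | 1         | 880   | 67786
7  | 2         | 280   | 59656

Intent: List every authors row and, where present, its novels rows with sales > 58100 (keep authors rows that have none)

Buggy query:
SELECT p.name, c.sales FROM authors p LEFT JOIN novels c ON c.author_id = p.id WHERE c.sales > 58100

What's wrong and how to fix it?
Bug: A WHERE condition on the right-hand table after LEFT JOIN drops unmatched parents

Fix: Move the right-table condition into the ON clause so unmatched parents are kept

Corrected query:
SELECT p.name, c.sales FROM authors p LEFT JOIN novels c ON c.author_id = p.id AND c.sales > 58100

Result:
name   | sales
-------+------
Austen | 63637
Austen | 67786
Orwell | 59656
Borges | NULL 
Asimov | NULL 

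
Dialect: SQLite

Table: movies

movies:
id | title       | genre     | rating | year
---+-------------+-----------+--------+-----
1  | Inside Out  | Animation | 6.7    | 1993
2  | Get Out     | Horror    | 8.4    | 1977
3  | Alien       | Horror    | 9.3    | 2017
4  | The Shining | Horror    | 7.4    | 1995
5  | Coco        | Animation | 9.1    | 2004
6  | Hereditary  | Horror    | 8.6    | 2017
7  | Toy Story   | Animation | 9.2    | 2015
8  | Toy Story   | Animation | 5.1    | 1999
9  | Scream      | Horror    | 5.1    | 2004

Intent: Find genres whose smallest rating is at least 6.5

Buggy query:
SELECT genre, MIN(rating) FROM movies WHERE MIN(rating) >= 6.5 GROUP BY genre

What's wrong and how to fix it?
Bug: Aggregates like MIN are computed per group after WHERE runs

Fix: Replace WHERE with HAVING after the GROUP BY

Corrected query:
SELECT genre, MIN(rating) FROM movies GROUP BY genre HAVING MIN(rating) >= 6.5

Result:
(no rows)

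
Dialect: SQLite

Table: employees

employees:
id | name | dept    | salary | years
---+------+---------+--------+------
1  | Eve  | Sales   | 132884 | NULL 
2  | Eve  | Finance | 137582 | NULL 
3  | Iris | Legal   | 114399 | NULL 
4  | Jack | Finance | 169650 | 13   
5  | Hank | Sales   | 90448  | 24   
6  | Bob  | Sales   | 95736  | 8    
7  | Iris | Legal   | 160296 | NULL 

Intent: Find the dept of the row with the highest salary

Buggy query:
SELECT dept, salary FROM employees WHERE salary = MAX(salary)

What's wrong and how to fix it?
Bug: MAX(salary) is an aggregate and cannot be used directly in WHERE

Fix: Use a subquery: WHERE salary = (SELECT MAX(salary) FROM employees)

Corrected query:
SELECT dept, salary FROM employees WHERE salary = (SELECT MAX(salary) FROM employees)

Result:
dept    | salary
--------+-------
Finance | 169650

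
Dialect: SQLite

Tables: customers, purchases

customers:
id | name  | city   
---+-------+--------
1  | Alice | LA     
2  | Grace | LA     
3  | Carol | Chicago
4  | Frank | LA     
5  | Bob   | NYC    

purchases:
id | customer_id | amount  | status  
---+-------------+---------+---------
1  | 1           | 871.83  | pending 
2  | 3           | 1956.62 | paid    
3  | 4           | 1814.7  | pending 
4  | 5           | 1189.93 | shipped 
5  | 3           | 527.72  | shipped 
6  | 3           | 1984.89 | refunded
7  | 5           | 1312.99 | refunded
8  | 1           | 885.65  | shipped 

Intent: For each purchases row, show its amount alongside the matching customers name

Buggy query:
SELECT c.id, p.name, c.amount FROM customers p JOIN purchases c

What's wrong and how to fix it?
Bug: Missing join condition: each purchases row is matched to all customers rows instead of just its own

Fix: Specify the join condition linking the foreign key to the parent id

Corrected query:
SELECT c.id, p.name, c.amount FROM customers p JOIN purchases c ON c.customer_id = p.id

Result:
id | name  | amount 
---+-------+--------
1  | Alice | 871.83 
2  | Carol | 1956.62
3  | Frank | 1814.7 
4  | Bob   | 1189.93
5  | Carol | 527.72 
6  | Carol | 1984.89
7  | Bob   | 1312.99
8  | Alice | 885.65 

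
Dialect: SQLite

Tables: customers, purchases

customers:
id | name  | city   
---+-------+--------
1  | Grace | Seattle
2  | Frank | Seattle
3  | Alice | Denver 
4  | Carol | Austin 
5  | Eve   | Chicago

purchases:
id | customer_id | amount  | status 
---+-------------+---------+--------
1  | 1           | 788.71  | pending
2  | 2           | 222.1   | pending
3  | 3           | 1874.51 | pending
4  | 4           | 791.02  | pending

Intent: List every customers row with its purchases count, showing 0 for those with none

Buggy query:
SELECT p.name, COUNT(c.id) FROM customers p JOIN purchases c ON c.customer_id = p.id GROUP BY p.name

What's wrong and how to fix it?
Bug: INNER JOIN drops customers rows that have no matching purchases rows

Fix: Use LEFT JOIN so parents without children still appear (COUNT(c.id) gives 0)

Corrected query:
SELECT p.name, COUNT(c.id) FROM customers p LEFT JOIN purchases c ON c.customer_id = p.id GROUP BY p.name

Result:
name  | COUNT(c.id)
------+------------
Alice | 1          
Carol | 1          
Eve   | 0          
Frank | 1          
Grace | 1          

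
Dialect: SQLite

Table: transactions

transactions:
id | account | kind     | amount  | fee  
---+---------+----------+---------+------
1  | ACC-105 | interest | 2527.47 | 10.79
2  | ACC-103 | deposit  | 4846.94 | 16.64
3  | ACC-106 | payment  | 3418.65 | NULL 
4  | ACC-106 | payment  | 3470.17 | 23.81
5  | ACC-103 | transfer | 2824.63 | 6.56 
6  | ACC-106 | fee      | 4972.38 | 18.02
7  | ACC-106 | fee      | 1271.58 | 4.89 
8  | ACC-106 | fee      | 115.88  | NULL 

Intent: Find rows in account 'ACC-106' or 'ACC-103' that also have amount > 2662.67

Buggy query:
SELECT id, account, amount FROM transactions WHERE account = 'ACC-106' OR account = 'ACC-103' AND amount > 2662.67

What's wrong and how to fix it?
Bug: Without parentheses, AND is evaluated before OR, so the amount filter only applies to the 'ACC-103' branch

Fix: Group the OR with parentheses (or use IN), then AND the threshold

Corrected query:
SELECT id, account, amount FROM transactions WHERE (account = 'ACC-106' OR account = 'ACC-103') AND amount > 2662.67

Result:
id | account | amount 
---+---------+--------
2  | ACC-103 | 4846.94
3  | ACC-106 | 3418.65
4  | ACC-106 | 3470.17
5  | ACC-103 | 2824.63
6  | ACC-106 | 4972.38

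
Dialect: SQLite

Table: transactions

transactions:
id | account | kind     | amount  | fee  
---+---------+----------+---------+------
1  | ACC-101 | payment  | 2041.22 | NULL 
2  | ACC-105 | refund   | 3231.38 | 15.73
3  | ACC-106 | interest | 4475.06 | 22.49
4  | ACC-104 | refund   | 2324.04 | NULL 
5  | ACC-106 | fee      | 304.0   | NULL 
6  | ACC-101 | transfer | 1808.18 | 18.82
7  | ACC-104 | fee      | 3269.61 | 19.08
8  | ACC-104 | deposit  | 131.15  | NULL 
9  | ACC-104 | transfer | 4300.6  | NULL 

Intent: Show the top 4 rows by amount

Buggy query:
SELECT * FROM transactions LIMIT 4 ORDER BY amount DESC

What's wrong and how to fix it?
Bug: LIMIT must come after ORDER BY

Fix: Swap the clauses: ORDER BY first, then LIMIT

Corrected query:
SELECT * FROM transactions ORDER BY amount DESC LIMIT 4

Result:
id | account | kind     | amount  | fee  
---+---------+----------+---------+------
3  | ACC-106 | interest | 4475.06 | 22.49
9  | ACC-104 | transfer | 4300.6  | NULL 
7  | ACC-104 | fee      | 3269.61 | 19.08
2  | ACC-105 | refund   | 3231.38 | 15.73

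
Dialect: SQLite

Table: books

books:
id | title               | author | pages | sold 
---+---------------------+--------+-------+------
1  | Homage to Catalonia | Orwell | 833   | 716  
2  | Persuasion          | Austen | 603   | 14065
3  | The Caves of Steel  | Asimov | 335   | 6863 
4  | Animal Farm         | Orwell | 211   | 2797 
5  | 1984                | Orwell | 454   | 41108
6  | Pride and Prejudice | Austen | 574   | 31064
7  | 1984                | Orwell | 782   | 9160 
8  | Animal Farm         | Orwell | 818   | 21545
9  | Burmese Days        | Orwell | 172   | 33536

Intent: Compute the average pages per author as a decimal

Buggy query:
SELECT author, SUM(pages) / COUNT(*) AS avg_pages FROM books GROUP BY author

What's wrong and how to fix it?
Bug: SUM(pages) and COUNT(*) are both integers; the division truncates the fractional part

Fix: Cast one side to REAL so the division keeps the fractional part

Corrected query:
SELECT author, SUM(pages) * 1.0 / COUNT(*) AS avg_pages FROM books GROUP BY author

Result:
author | avg_pages
-------+----------
Asimov | 335      
Austen | 588.5    
Orwell | 545      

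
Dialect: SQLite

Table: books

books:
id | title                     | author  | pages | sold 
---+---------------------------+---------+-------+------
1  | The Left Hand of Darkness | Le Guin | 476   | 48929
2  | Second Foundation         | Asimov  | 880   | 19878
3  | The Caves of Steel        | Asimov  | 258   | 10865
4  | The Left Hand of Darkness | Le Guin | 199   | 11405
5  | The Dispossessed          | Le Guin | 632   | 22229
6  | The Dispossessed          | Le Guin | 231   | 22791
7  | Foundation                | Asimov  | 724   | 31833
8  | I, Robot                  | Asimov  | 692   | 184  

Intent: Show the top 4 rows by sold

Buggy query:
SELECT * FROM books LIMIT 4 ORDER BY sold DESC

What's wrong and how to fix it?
Bug: LIMIT must come after ORDER BY

Fix: Swap the clauses: ORDER BY first, then LIMIT

Corrected query:
SELECT * FROM books ORDER BY sold DESC LIMIT 4

Result:
id | title                     | author  | pages | sold 
---+---------------------------+---------+-------+------
1  | The Left Hand of Darkness | Le Guin | 476   | 48929
7  | Foundation                | Asimov  | 724   | 31833
6  | The Dispossessed          | Le Guin | 231   | 22791
5  | The Dispossessed          | Le Guin | 632   | 22229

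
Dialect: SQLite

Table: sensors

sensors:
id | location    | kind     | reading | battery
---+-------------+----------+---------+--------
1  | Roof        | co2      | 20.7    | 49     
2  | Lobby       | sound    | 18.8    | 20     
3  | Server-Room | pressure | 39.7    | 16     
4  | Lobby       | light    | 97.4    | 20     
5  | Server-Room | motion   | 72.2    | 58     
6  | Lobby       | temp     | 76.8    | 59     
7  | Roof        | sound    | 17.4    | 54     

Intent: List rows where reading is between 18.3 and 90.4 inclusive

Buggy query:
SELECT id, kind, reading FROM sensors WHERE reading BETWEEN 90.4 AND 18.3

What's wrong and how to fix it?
Bug: BETWEEN expects the lower bound first; with 90.4 AND 18.3 the range is empty

Fix: Write BETWEEN 18.3 AND 90.4

Corrected query:
SELECT id, kind, reading FROM sensors WHERE reading BETWEEN 18.3 AND 90.4

Result:
id | kind     | reading
---+----------+--------
1  | co2      | 20.7   
2  | sound    | 18.8   
3  | pressure | 39.7   
5  | motion   | 72.2   
6  | temp     | 76.8   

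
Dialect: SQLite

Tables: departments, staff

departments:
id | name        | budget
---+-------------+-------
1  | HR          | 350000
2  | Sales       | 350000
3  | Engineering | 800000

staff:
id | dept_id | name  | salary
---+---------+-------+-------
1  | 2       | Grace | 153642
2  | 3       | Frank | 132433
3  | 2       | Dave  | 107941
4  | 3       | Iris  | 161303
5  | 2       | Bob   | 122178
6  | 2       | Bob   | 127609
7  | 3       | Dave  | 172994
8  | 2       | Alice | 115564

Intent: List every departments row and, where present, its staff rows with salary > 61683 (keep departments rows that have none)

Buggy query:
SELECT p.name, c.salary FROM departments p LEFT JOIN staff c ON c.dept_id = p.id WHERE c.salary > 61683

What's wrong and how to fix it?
Bug: Filtering c.salary in WHERE discards the NULL rows produced by LEFT JOIN, turning it into an inner join

Fix: Put 'c.salary > 61683' in the JOIN's ON clause instead of WHERE

Corrected query:
SELECT p.name, c.salary FROM departments p LEFT JOIN staff c ON c.dept_id = p.id AND c.salary > 61683

Result:
name        | salary
------------+-------
HR          | NULL  
Sales       | 107941
Sales       | 115564
Sales       | 122178
Sales       | 127609
Sales       | 153642
Engineering | 132433
Engineering | 161303
Engineering | 172994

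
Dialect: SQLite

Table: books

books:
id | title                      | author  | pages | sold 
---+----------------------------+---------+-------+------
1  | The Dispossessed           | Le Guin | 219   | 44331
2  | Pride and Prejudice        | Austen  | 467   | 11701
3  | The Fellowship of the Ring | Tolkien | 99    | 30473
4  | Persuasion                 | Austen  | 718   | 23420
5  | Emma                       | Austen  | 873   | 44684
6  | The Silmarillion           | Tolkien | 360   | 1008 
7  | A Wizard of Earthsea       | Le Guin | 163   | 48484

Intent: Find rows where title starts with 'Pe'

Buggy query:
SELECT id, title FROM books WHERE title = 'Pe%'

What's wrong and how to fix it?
Bug: Wildcards only work with LIKE; '=' treats '%' as a literal character

Fix: Use LIKE for wildcard pattern matching

Corrected query:
SELECT id, title FROM books WHERE title LIKE 'Pe%'

Result:
id | title     
---+-----------
4  | Persuasion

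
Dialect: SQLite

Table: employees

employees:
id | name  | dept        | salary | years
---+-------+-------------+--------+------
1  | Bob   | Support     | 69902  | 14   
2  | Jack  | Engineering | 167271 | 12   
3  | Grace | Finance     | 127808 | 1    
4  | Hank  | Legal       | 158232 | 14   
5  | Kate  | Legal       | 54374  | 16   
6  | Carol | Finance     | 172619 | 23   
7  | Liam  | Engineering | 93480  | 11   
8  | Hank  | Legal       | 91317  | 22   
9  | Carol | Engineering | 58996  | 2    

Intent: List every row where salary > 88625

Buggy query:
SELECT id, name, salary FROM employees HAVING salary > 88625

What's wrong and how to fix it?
Bug: This is a non-aggregate query (no GROUP BY, no aggregates), so in SQLite the HAVING clause is invalid here; a row-level condition belongs in WHERE

Fix: Replace HAVING with WHERE since the condition applies to individual rows

Corrected query:
SELECT id, name, salary FROM employees WHERE salary > 88625

Result:
id | name  | salary
---+-------+-------
2  | Jack  | 167271
3  | Grace | 127808
4  | Hank  | 158232
6  | Carol | 172619
7  | Liam  | 93480 
8  | Hank  | 91317 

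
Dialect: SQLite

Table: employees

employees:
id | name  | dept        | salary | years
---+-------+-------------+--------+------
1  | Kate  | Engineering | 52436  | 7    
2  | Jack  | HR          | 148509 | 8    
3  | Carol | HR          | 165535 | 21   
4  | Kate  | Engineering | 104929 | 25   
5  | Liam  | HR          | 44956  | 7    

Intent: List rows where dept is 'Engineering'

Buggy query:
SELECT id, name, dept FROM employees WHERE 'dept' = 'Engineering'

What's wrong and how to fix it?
Bug: 'dept' in single quotes is a string literal, not the column; the comparison is literal-vs-literal and never true

Fix: Reference the column as dept without single quotes

Corrected query:
SELECT id, name, dept FROM employees WHERE dept = 'Engineering'

Result:
id | name | dept       
---+------+------------
1  | Kate | Engineering
4  | Kate | Engineering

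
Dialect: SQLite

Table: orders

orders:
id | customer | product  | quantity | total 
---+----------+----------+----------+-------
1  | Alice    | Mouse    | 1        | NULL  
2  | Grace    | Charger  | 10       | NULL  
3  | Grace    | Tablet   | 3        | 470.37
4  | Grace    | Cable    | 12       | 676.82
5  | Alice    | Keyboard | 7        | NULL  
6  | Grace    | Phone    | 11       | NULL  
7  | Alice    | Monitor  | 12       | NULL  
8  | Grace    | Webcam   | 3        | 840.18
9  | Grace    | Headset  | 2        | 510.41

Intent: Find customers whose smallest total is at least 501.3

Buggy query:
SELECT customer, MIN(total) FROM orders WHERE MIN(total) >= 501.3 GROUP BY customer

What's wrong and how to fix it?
Bug: Aggregates like MIN are computed per group after WHERE runs

Fix: Use HAVING for the per-group MIN condition

Corrected query:
SELECT customer, MIN(total) FROM orders GROUP BY customer HAVING MIN(total) >= 501.3

Result:
(no rows)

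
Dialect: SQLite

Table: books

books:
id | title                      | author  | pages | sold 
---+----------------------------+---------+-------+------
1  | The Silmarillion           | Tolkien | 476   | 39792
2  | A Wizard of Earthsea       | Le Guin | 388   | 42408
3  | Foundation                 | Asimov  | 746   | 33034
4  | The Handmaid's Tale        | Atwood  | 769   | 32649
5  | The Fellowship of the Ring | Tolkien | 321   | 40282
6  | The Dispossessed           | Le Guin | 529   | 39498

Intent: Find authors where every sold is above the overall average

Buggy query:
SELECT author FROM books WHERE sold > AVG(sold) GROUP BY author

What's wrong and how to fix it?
Bug: AVG() is an aggregate; it can't sit directly in WHERE

Fix: Use a subquery for AVG and a HAVING MIN(...) filter so the condition holds for every row in the group

Corrected query:
SELECT author FROM books GROUP BY author HAVING MIN(sold) > (SELECT AVG(sold) FROM books)

Result:
author 
-------
Le Guin
Tolkien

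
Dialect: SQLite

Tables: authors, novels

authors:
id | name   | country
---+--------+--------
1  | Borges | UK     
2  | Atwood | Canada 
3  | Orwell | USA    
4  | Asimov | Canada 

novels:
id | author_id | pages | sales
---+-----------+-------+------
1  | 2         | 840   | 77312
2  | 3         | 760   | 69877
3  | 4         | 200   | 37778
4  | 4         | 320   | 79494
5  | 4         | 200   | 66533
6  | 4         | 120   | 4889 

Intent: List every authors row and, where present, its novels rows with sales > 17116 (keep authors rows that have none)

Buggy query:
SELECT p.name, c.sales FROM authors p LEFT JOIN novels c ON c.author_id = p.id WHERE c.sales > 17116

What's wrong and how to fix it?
Bug: Filtering c.sales in WHERE discards the NULL rows produced by LEFT JOIN, turning it into an inner join

Fix: Put 'c.sales > 17116' in the JOIN's ON clause instead of WHERE

Corrected query:
SELECT p.name, c.sales FROM authors p LEFT JOIN novels c ON c.author_id = p.id AND c.sales > 17116

Result:
name   | sales
-------+------
Borges | NULL 
Atwood | 77312
Orwell | 69877
Asimov | 37778
Asimov | 66533
Asimov | 79494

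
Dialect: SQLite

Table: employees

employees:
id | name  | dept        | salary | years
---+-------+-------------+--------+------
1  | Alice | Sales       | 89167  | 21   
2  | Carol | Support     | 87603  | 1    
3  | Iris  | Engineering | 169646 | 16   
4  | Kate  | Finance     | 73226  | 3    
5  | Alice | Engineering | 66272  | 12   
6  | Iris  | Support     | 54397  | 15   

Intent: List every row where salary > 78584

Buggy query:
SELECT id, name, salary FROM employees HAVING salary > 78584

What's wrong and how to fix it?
Bug: HAVING filters the output of aggregation, but this query has no GROUP BY and no aggregate functions, so SQLite rejects it (HAVING clause on a non-aggregate query); the condition here is per row

Fix: Replace HAVING with WHERE since the condition applies to individual rows

Corrected query:
SELECT id, name, salary FROM employees WHERE salary > 78584

Result:
id | name  | salary
---+-------+-------
1  | Alice | 89167 
2  | Carol | 87603 
3  | Iris  | 169646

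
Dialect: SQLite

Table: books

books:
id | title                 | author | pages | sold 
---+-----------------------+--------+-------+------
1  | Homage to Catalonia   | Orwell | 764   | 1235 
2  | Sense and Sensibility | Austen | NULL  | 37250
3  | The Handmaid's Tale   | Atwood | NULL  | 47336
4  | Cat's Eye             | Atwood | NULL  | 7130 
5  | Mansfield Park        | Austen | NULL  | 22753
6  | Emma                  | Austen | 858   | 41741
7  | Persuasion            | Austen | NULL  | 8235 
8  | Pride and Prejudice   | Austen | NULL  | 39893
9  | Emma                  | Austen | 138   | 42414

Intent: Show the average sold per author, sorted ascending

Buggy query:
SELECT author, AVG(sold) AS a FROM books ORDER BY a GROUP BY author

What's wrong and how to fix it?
Bug: ORDER BY appears before GROUP BY; SQL clause order requires GROUP BY first

Fix: Move ORDER BY to the end, after GROUP BY

Corrected query:
SELECT author, AVG(sold) AS a FROM books GROUP BY author ORDER BY a

Result:
author | a           
-------+-------------
Orwell | 1235        
Atwood | 27233       
Austen | 32047.666667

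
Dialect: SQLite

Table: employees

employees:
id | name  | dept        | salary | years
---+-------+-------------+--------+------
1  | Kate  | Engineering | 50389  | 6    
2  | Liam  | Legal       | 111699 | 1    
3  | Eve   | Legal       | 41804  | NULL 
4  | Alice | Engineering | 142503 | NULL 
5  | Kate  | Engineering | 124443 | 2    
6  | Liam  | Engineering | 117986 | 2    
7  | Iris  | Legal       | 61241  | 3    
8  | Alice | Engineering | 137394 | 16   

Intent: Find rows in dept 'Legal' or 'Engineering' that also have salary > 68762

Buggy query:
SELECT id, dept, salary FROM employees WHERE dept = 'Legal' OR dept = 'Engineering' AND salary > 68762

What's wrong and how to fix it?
Bug: AND binds tighter than OR, so this parses as dept = 'Legal' OR (dept = 'Engineering' AND salary > 68762)

Fix: Add parentheses around the OR so the AND applies to both alternatives

Corrected query:
SELECT id, dept, salary FROM employees WHERE (dept = 'Legal' OR dept = 'Engineering') AND salary > 68762

Result:
id | dept        | salary
---+-------------+-------
2  | Legal       | 111699
4  | Engineering | 142503
5  | Engineering | 124443
6  | Engineering | 117986
8  | Engineering | 137394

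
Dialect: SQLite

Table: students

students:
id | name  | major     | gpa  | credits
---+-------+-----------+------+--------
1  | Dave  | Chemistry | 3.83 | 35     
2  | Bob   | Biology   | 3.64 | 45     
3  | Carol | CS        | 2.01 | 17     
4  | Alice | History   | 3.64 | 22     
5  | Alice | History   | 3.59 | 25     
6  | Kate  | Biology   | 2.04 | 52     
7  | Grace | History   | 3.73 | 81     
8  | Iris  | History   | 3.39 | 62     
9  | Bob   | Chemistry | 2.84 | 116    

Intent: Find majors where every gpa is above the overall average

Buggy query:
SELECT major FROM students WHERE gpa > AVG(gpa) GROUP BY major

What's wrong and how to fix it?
Bug: AVG() is an aggregate; it can't sit directly in WHERE

Fix: Compute the overall average in a scalar subquery and compare each group's MIN against it in HAVING

Corrected query:
SELECT major FROM students GROUP BY major HAVING MIN(gpa) > (SELECT AVG(gpa) FROM students)

Result:
major  
-------
History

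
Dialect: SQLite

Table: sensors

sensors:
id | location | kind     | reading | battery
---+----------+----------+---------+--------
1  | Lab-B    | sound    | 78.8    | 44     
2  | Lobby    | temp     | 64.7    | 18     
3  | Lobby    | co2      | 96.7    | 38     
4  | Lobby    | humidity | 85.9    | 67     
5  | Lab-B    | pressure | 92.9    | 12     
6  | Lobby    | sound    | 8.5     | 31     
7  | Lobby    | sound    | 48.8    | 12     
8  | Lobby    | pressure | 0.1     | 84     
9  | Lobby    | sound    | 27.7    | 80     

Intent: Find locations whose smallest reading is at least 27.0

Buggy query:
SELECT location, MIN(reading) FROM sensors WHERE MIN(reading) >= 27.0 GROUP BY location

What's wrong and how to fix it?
Bug: MIN() in WHERE is a misuse of aggregate

Fix: Replace WHERE with HAVING after the GROUP BY

Corrected query:
SELECT location, MIN(reading) FROM sensors GROUP BY location HAVING MIN(reading) >= 27.0

Result:
location | MIN(reading)
---------+-------------
Lab-B    | 78.8        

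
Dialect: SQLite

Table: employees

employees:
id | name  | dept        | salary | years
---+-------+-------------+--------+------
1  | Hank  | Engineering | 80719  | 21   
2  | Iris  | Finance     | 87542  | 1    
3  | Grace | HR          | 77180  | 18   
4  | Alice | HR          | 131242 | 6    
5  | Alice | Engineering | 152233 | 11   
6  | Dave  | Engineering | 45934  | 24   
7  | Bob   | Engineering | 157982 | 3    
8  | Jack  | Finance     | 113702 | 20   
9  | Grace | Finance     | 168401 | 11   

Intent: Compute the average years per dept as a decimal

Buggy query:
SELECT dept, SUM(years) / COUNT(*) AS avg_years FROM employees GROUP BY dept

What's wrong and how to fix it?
Bug: Both operands are integers, so '/' performs integer division and truncates

Fix: Cast one side to REAL so the division keeps the fractional part

Corrected query:
SELECT dept, SUM(years) * 1.0 / COUNT(*) AS avg_years FROM employees GROUP BY dept

Result:
dept        | avg_years
------------+----------
Engineering | 14.75    
Finance     | 10.666667
HR          | 12       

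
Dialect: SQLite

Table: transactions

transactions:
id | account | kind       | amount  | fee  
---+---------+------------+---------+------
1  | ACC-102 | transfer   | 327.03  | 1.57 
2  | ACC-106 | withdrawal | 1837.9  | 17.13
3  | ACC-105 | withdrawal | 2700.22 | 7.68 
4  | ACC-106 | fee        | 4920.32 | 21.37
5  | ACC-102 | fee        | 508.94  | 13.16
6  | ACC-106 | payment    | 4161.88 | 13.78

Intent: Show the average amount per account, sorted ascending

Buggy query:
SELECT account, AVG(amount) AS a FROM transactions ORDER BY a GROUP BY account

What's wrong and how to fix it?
Bug: ORDER BY appears before GROUP BY; SQL clause order requires GROUP BY first

Fix: Reorder: SELECT … FROM … GROUP BY … ORDER BY …

Corrected query:
SELECT account, AVG(amount) AS a FROM transactions GROUP BY account ORDER BY a

Result:
account | a          
--------+------------
ACC-102 | 417.985    
ACC-105 | 2700.22    
ACC-106 | 3640.033333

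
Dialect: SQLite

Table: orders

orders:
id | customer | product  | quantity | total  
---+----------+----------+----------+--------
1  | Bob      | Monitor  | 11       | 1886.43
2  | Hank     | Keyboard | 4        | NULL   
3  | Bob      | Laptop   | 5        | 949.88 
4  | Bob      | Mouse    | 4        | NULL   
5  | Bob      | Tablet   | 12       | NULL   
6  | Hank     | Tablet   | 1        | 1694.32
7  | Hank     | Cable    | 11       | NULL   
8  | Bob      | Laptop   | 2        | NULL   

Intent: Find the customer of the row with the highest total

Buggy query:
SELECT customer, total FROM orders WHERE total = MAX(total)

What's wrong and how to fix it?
Bug: WHERE is evaluated per row; an aggregate over the whole table isn't defined there

Fix: Use a subquery: WHERE total = (SELECT MAX(total) FROM orders)

Corrected query:
SELECT customer, total FROM orders WHERE total = (SELECT MAX(total) FROM orders)

Result:
customer | total  
---------+--------
Bob      | 1886.43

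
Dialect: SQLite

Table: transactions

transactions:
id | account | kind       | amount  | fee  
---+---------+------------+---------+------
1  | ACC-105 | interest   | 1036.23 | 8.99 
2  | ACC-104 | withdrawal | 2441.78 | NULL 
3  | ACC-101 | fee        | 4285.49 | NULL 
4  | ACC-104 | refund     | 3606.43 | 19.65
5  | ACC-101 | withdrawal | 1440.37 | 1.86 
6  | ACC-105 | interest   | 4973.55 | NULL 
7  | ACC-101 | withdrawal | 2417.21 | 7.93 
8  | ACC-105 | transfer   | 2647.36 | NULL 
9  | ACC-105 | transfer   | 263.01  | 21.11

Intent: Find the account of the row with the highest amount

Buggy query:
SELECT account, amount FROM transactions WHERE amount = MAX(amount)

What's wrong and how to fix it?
Bug: WHERE is evaluated per row; an aggregate over the whole table isn't defined there

Fix: Use a subquery: WHERE amount = (SELECT MAX(amount) FROM transactions)

Corrected query:
SELECT account, amount FROM transactions WHERE amount = (SELECT MAX(amount) FROM transactions)

Result:
account | amount 
--------+--------
ACC-105 | 4973.55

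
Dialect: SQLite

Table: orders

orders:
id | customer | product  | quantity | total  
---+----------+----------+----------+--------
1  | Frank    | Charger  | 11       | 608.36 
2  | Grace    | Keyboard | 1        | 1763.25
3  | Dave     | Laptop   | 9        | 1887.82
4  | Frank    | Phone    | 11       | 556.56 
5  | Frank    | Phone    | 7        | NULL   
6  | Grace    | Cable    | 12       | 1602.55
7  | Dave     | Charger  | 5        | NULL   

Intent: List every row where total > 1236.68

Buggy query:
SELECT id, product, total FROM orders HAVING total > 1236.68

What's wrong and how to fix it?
Bug: HAVING filters the output of aggregation, but this query has no GROUP BY and no aggregate functions, so SQLite rejects it (HAVING clause on a non-aggregate query); the condition here is per row

Fix: Replace HAVING with WHERE since the condition applies to individual rows

Corrected query:
SELECT id, product, total FROM orders WHERE total > 1236.68

Result:
id | product  | total  
---+----------+--------
2  | Keyboard | 1763.25
3  | Laptop   | 1887.82
6  | Cable    | 1602.55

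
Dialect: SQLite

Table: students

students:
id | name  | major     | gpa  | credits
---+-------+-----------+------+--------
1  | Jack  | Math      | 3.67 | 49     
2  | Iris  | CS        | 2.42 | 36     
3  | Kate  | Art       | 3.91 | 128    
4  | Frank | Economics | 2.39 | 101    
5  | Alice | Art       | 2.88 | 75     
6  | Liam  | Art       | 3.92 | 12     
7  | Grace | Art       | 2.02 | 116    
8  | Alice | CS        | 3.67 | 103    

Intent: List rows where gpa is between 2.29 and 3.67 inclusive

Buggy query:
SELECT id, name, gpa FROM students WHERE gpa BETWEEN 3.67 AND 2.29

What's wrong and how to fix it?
Bug: The bounds are reversed; BETWEEN a AND b requires a <= b to match anything

Fix: Swap the bounds so the smaller value comes first

Corrected query:
SELECT id, name, gpa FROM students WHERE gpa BETWEEN 2.29 AND 3.67

Result:
id | name  | gpa 
---+-------+-----
1  | Jack  | 3.67
2  | Iris  | 2.42
4  | Frank | 2.39
5  | Alice | 2.88
8  | Alice | 3.67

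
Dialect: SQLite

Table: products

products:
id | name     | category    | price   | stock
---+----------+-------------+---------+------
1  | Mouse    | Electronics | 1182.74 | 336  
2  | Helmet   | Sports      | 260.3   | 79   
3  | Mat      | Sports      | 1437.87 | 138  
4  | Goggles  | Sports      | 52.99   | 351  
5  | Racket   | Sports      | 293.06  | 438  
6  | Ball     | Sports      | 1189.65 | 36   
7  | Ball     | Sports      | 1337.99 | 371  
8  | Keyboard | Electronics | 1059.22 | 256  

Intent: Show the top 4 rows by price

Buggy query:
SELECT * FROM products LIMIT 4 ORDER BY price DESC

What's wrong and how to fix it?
Bug: LIMIT must come after ORDER BY

Fix: Swap the clauses: ORDER BY first, then LIMIT

Corrected query:
SELECT * FROM products ORDER BY price DESC LIMIT 4

Result:
id | name  | category    | price   | stock
---+-------+-------------+---------+------
3  | Mat   | Sports      | 1437.87 | 138  
7  | Ball  | Sports      | 1337.99 | 371  
6  | Ball  | Sports      | 1189.65 | 36   
1  | Mouse | Electronics | 1182.74 | 336  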